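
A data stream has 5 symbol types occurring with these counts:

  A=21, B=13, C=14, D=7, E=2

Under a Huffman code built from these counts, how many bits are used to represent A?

Build the tree from the bottom:
combine E(2), D(7) → 9
combine 9, B(13) → 22
combine C(14), A(21) → 35
combine 22, 35 → 57
The subtree containing A is merged 2 times, so code length = 2.

2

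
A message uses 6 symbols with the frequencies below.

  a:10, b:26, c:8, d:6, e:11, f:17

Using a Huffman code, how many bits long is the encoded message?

191

Build the Huffman tree bottom-up:
d(6) + c(8) → 14
a(10) + e(11) → 21
14 + f(17) → 31
21 + b(26) → 47
31 + 47 → 78
The encoded length is the sum of every internal node's weight: 14 + 21 + 31 + 47 + 78 = 191 bits.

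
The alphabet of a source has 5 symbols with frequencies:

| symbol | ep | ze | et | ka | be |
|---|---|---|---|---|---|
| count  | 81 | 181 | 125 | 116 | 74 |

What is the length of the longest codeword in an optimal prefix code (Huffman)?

Merge the two lowest-weight nodes at each step:
combine be(74), ep(81) → 155
combine ka(116), et(125) → 241
combine 155, ze(181) → 336
combine 241, 336 → 577
The first pair merged (be, ep) ends up deepest, at depth 3.

3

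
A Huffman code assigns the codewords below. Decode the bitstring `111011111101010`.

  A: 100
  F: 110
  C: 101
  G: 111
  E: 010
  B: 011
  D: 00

GBGCE

Read left to right; each codeword is recognised as soon as it completes (prefix code):
  111→G | 011→B | 111→G | 101→C | 010→E
Decoded message: GBGCE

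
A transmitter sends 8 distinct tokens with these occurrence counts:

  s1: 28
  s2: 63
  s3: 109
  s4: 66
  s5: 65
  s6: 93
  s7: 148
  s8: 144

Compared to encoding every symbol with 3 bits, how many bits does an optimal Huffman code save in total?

70

Fixed-length: 3 bits × 716 symbols = 2148 bits.
Huffman merges:
merge s1(28) and s2(63): 91
merge s5(65) and s4(66): 131
merge 91 and s6(93): 184
merge s3(109) and 131: 240
merge s8(144) and s7(148): 292
merge 184 and 240: 424
merge 292 and 424: 716
Huffman total = 91 + 131 + 184 + 240 + 292 + 424 + 716 = 2078 bits.
Saving = 2148 − 2078 = 70 bits.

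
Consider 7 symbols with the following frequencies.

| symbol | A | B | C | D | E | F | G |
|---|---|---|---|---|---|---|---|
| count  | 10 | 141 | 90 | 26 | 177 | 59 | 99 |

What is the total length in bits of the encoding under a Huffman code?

1520

Build the Huffman tree bottom-up:
A(10) + D(26) → 36
36 + F(59) → 95
C(90) + 95 → 185
G(99) + B(141) → 240
E(177) + 185 → 362
240 + 362 → 602
The encoded length is the sum of every internal node's weight: 36 + 95 + 185 + 240 + 362 + 602 = 1520 bits.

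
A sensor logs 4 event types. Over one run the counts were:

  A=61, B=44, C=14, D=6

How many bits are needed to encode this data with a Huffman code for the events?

Greedily combine the two least-frequent nodes:
combine D(6), C(14) → 20
combine 20, B(44) → 64
combine A(61), 64 → 125
Total encoded bits = sum of merged weights = 20 + 64 + 125 = 209.

209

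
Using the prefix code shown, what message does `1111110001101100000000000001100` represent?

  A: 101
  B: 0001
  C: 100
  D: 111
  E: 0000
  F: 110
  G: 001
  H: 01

DDBACEEBC

Read left to right; each codeword is recognised as soon as it completes (prefix code):
  111→D | 111→D | 0001→B | 101→A | 100→C | 0000→E | 0000→E | 0001→B | 100→C
Decoded message: DDBACEEBC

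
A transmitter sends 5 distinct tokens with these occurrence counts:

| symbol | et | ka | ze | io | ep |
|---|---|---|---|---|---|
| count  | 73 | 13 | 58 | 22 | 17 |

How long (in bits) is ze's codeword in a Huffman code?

2

Repeatedly merge the two smallest:
combine ka(13), ep(17) → 30
combine io(22), 30 → 52
combine 52, ze(58) → 110
combine et(73), 110 → 183
The subtree containing ze is merged 2 times, so code length = 2.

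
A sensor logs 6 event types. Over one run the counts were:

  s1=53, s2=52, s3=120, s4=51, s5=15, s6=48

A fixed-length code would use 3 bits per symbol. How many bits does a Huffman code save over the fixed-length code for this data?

Fixed-length: 3 bits × 339 symbols = 1017 bits.
Huffman merges:
merge s5(15) and s6(48): 63
merge s4(51) and s2(52): 103
merge s1(53) and 63: 116
merge 103 and 116: 219
merge s3(120) and 219: 339
Huffman total = 63 + 103 + 116 + 219 + 339 = 840 bits.
Saving = 1017 − 840 = 177 bits.

177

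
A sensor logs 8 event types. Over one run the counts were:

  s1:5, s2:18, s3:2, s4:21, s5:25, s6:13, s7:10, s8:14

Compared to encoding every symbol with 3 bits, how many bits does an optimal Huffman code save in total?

Fixed-length: 3 bits × 108 symbols = 324 bits.
Huffman merges:
merge s3(2) and s1(5): 7
merge 7 and s7(10): 17
merge s6(13) and s8(14): 27
merge 17 and s2(18): 35
merge s4(21) and s5(25): 46
merge 27 and 35: 62
merge 46 and 62: 108
Huffman total = 7 + 17 + 27 + 35 + 46 + 62 + 108 = 302 bits.
Saving = 324 − 302 = 22 bits.

22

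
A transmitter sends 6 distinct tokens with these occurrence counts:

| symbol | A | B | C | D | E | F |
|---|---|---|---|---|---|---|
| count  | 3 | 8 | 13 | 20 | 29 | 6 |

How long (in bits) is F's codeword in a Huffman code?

4

Repeatedly merge the two smallest:
combine A(3), F(6) → 9
combine B(8), 9 → 17
combine C(13), 17 → 30
combine D(20), E(29) → 49
combine 30, 49 → 79
The subtree containing F is merged 4 times, so code length = 4.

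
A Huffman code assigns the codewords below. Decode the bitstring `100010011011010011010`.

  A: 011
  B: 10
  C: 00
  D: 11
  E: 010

BCBAAEAE

Read left to right; each codeword is recognised as soon as it completes (prefix code):
  10→B | 00→C | 10→B | 011→A | 011→A | 010→E | 011→A | 010→E
Decoded message: BCBAAEAE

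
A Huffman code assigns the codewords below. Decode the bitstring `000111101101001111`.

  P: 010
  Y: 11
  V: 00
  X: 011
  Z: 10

Read left to right; each codeword is recognised as soon as it completes (prefix code):
  00→V | 011→X | 11→Y | 011→X | 010→P | 011→X | 11→Y
Decoded message: VXYXPXY

VXYXPXY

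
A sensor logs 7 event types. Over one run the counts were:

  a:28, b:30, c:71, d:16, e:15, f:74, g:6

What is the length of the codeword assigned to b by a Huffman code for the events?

Huffman merges, smallest pair first:
g(6) + e(15) → 21
d(16) + 21 → 37
a(28) + b(30) → 58
37 + 58 → 95
c(71) + f(74) → 145
95 + 145 → 240
b sits 3 levels below the root, so its codeword is 3 bits.

3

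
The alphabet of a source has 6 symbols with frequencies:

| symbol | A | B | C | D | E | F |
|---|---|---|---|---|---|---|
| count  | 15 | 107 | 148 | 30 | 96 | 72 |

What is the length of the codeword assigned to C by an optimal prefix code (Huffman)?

Build the tree from the bottom:
A(15) + D(30) → 45
45 + F(72) → 117
E(96) + B(107) → 203
117 + C(148) → 265
203 + 265 → 468
C's leaf is at depth 2, giving a 2-bit codeword.

2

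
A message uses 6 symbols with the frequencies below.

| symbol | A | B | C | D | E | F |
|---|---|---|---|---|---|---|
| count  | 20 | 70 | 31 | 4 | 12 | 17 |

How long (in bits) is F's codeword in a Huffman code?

Repeatedly merge the two smallest:
D(4) + E(12) → 16
16 + F(17) → 33
A(20) + C(31) → 51
33 + 51 → 84
B(70) + 84 → 154
F sits 3 levels below the root, so its codeword is 3 bits.

3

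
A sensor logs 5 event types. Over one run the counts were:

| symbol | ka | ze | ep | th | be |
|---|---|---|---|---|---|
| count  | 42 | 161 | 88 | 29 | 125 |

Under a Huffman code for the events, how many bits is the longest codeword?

4

Merge the two lowest-weight nodes at each step:
combine th(29), ka(42) → 71
combine 71, ep(88) → 159
combine be(125), 159 → 284
combine ze(161), 284 → 445
The rarest symbols sit at the bottom; the longest codeword is 4 bits.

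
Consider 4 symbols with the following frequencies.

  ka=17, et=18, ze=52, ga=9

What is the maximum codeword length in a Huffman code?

3

Merge the two lowest-weight nodes at each step:
merge ga(9) and ka(17): 26
merge et(18) and 26: 44
merge 44 and ze(52): 96
The rarest symbols sit at the bottom; the longest codeword is 3 bits.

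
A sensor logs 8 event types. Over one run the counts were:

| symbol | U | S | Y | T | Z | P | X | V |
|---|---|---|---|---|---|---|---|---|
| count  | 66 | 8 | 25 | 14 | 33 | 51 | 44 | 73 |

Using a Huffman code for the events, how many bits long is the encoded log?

Merge the two smallest weights repeatedly:
combine S(8), T(14) → 22
combine 22, Y(25) → 47
combine Z(33), X(44) → 77
combine 47, P(51) → 98
combine U(66), V(73) → 139
combine 77, 98 → 175
combine 139, 175 → 314
Total encoded bits = sum of merged weights = 22 + 47 + 77 + 98 + 139 + 175 + 314 = 872.

872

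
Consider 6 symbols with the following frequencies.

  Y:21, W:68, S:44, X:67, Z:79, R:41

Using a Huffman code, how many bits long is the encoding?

Build the Huffman tree bottom-up:
combine Y(21), R(41) → 62
combine S(44), 62 → 106
combine X(67), W(68) → 135
combine Z(79), 106 → 185
combine 135, 185 → 320
Each symbol's bit-cost is frequency × depth; summing gives 808 bits (equivalently 62 + 106 + 135 + 185 + 320).

808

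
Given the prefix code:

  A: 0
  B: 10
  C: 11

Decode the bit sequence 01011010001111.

ABCABAACC

Read left to right; each codeword is recognised as soon as it completes (prefix code):
  0→A | 10→B | 11→C | 0→A | 10→B | 0→A | 0→A | 11→C | 11→C
Decoded message: ABCABAACC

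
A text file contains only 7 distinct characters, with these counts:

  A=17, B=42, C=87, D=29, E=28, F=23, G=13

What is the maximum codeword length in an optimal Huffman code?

4

Merge the two lowest-weight nodes at each step:
G(13) + A(17) → 30
F(23) + E(28) → 51
D(29) + 30 → 59
B(42) + 51 → 93
59 + C(87) → 146
93 + 146 → 239
Maximum depth reached is 4.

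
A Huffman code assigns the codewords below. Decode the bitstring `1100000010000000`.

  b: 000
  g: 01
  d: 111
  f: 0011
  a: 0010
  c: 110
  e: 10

Read left to right; each codeword is recognised as soon as it completes (prefix code):
  110→c | 000→b | 0010→a | 000→b | 000→b
Decoded message: cbabb

cbabb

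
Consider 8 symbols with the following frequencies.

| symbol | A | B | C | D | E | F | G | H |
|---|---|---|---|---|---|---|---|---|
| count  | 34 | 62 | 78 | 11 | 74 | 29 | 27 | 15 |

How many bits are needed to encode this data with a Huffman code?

Build the Huffman tree bottom-up:
merge D(11) and H(15): 26
merge 26 and G(27): 53
merge F(29) and A(34): 63
merge 53 and B(62): 115
merge 63 and E(74): 137
merge C(78) and 115: 193
merge 137 and 193: 330
The encoded length is the sum of every internal node's weight: 26 + 53 + 63 + 115 + 137 + 193 + 330 = 917 bits.

917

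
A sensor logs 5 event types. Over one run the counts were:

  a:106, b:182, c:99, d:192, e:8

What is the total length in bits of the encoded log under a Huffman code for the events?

1281

Greedily combine the two least-frequent nodes:
e(8) + c(99) → 107
a(106) + 107 → 213
b(182) + d(192) → 374
213 + 374 → 587
Total encoded bits = sum of merged weights = 107 + 213 + 374 + 587 = 1281.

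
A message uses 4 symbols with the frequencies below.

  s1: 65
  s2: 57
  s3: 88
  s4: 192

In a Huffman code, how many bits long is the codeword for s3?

Huffman merges, smallest pair first:
combine s2(57), s1(65) → 122
combine s3(88), 122 → 210
combine s4(192), 210 → 402
s3's leaf is at depth 2, giving a 2-bit codeword.

2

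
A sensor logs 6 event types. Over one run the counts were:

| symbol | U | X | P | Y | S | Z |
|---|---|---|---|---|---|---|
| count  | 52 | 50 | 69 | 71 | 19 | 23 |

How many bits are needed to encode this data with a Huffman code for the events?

702

Greedily combine the two least-frequent nodes:
combine S(19), Z(23) → 42
combine 42, X(50) → 92
combine U(52), P(69) → 121
combine Y(71), 92 → 163
combine 121, 163 → 284
Each symbol's bit-cost is frequency × depth; summing gives 702 bits (equivalently 42 + 92 + 121 + 163 + 284).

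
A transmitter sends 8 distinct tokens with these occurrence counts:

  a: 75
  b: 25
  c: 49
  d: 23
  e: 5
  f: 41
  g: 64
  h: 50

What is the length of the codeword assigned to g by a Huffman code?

2

Repeatedly merge the two smallest:
e(5) + d(23) → 28
b(25) + 28 → 53
f(41) + c(49) → 90
h(50) + 53 → 103
g(64) + a(75) → 139
90 + 103 → 193
139 + 193 → 332
The subtree containing g is merged 2 times, so code length = 2.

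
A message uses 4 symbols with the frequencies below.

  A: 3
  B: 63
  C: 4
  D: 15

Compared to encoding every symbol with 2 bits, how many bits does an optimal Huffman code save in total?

Fixed-length: 2 bits × 85 symbols = 170 bits.
Huffman merges:
merge A(3) and C(4): 7
merge 7 and D(15): 22
merge 22 and B(63): 85
Huffman total = 7 + 22 + 85 = 114 bits.
Saving = 170 − 114 = 56 bits.

56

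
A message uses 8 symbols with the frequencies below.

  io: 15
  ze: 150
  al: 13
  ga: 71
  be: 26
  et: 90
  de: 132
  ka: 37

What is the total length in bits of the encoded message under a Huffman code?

Build the Huffman tree bottom-up:
merge al(13) and io(15): 28
merge be(26) and 28: 54
merge ka(37) and 54: 91
merge ga(71) and et(90): 161
merge 91 and de(132): 223
merge ze(150) and 161: 311
merge 223 and 311: 534
Total encoded bits = sum of merged weights = 28 + 54 + 91 + 161 + 223 + 311 + 534 = 1402.

1402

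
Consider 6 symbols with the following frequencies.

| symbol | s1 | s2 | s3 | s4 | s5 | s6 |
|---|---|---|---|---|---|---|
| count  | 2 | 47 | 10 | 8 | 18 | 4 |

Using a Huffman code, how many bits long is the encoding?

175

Merge the two smallest weights repeatedly:
s1(2) + s6(4) → 6
6 + s4(8) → 14
s3(10) + 14 → 24
s5(18) + 24 → 42
42 + s2(47) → 89
Each symbol's bit-cost is frequency × depth; summing gives 175 bits (equivalently 6 + 14 + 24 + 42 + 89).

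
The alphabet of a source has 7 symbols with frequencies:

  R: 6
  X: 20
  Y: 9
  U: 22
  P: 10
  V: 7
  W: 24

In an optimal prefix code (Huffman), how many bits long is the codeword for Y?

4

Huffman merges, smallest pair first:
R(6) + V(7) → 13
Y(9) + P(10) → 19
13 + 19 → 32
X(20) + U(22) → 42
W(24) + 32 → 56
42 + 56 → 98
Y's leaf is at depth 4, giving a 4-bit codeword.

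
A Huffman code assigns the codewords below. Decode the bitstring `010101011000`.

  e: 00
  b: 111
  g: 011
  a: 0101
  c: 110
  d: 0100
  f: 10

Read left to right; each codeword is recognised as soon as it completes (prefix code):
  0101→a | 0101→a | 10→f | 00→e
Decoded message: aafe

aafe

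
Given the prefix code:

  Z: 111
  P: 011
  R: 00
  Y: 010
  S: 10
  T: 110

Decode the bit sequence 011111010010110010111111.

PZYYTYZZ

Read left to right; each codeword is recognised as soon as it completes (prefix code):
  011→P | 111→Z | 010→Y | 010→Y | 110→T | 010→Y | 111→Z | 111→Z
Decoded message: PZYYTYZZ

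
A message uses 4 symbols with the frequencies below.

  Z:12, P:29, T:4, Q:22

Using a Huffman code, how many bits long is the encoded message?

Merge the two smallest weights repeatedly:
combine T(4), Z(12) → 16
combine 16, Q(22) → 38
combine P(29), 38 → 67
Each symbol's bit-cost is frequency × depth; summing gives 121 bits (equivalently 16 + 38 + 67).

121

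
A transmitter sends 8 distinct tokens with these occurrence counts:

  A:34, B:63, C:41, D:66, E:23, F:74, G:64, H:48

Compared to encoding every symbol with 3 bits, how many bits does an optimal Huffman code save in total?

Fixed-length: 3 bits × 413 symbols = 1239 bits.
Huffman merges:
E(23) + A(34) → 57
C(41) + H(48) → 89
57 + B(63) → 120
G(64) + D(66) → 130
F(74) + 89 → 163
120 + 130 → 250
163 + 250 → 413
Huffman total = 57 + 89 + 120 + 130 + 163 + 250 + 413 = 1222 bits.
Saving = 1239 − 1222 = 17 bits.

17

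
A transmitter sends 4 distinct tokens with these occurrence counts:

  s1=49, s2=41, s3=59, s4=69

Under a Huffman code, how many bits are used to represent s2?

Huffman merges, smallest pair first:
combine s2(41), s1(49) → 90
combine s3(59), s4(69) → 128
combine 90, 128 → 218
The subtree containing s2 is merged 2 times, so code length = 2.

2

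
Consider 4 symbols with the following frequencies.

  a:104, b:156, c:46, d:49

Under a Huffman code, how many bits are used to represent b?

1

Build the tree from the bottom:
combine c(46), d(49) → 95
combine 95, a(104) → 199
combine b(156), 199 → 355
b sits one level below the root: a 1-bit codeword.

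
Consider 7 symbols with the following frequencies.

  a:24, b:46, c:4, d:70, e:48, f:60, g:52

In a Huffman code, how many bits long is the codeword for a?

4

Huffman merges, smallest pair first:
combine c(4), a(24) → 28
combine 28, b(46) → 74
combine e(48), g(52) → 100
combine f(60), d(70) → 130
combine 74, 100 → 174
combine 130, 174 → 304
a sits 4 levels below the root, so its codeword is 4 bits.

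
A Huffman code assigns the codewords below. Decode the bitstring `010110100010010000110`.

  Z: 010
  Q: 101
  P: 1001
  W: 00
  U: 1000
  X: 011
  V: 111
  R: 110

Read left to right; each codeword is recognised as soon as it completes (prefix code):
  010→Z | 110→R | 1000→U | 1001→P | 00→W | 00→W | 110→R
Decoded message: ZRUPWWR

ZRUPWWR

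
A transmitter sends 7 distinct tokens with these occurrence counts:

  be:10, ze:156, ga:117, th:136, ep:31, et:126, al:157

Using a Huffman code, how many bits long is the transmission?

1927

Greedily combine the two least-frequent nodes:
be(10) + ep(31) → 41
41 + ga(117) → 158
et(126) + th(136) → 262
ze(156) + al(157) → 313
158 + 262 → 420
313 + 420 → 733
Each symbol's bit-cost is frequency × depth; summing gives 1927 bits (equivalently 41 + 158 + 262 + 313 + 420 + 733).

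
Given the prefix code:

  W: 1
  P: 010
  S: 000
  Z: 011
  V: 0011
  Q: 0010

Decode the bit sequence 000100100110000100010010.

SWQZSPQP

Read left to right; each codeword is recognised as soon as it completes (prefix code):
  000→S | 1→W | 0010→Q | 011→Z | 000→S | 010→P | 0010→Q | 010→P
Decoded message: SWQZSPQP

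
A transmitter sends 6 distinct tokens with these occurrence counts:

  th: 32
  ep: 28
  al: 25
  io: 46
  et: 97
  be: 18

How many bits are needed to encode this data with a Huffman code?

587

Merge the two smallest weights repeatedly:
merge be(18) and al(25): 43
merge ep(28) and th(32): 60
merge 43 and io(46): 89
merge 60 and 89: 149
merge et(97) and 149: 246
The encoded length is the sum of every internal node's weight: 43 + 60 + 89 + 149 + 246 = 587 bits.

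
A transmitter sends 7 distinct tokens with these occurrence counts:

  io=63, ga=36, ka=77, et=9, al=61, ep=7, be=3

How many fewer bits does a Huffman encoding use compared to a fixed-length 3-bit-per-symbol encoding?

172

Fixed-length: 3 bits × 256 symbols = 768 bits.
Huffman merges:
combine be(3), ep(7) → 10
combine et(9), 10 → 19
combine 19, ga(36) → 55
combine 55, al(61) → 116
combine io(63), ka(77) → 140
combine 116, 140 → 256
Huffman total = 10 + 19 + 55 + 116 + 140 + 256 = 596 bits.
Saving = 768 − 596 = 172 bits.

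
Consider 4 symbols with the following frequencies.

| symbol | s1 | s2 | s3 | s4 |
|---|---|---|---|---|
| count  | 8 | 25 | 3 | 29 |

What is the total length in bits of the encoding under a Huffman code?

112

Build the Huffman tree bottom-up:
merge s3(3) and s1(8): 11
merge 11 and s2(25): 36
merge s4(29) and 36: 65
Each symbol's bit-cost is frequency × depth; summing gives 112 bits (equivalently 11 + 36 + 65).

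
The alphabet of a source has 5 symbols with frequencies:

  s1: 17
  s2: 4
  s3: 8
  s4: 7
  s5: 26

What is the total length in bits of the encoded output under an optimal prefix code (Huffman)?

Merge the two smallest weights repeatedly:
merge s2(4) and s4(7): 11
merge s3(8) and 11: 19
merge s1(17) and 19: 36
merge s5(26) and 36: 62
Total encoded bits = sum of merged weights = 11 + 19 + 36 + 62 = 128.

128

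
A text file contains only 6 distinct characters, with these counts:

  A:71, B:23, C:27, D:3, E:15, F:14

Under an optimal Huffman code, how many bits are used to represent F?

4

Huffman merges, smallest pair first:
merge D(3) and F(14): 17
merge E(15) and 17: 32
merge B(23) and C(27): 50
merge 32 and 50: 82
merge A(71) and 82: 153
F's leaf is at depth 4, giving a 4-bit codeword.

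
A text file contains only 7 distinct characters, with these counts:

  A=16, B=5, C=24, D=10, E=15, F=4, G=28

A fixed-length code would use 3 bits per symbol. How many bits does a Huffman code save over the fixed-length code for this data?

Fixed-length: 3 bits × 102 symbols = 306 bits.
Huffman merges:
combine F(4), B(5) → 9
combine 9, D(10) → 19
combine E(15), A(16) → 31
combine 19, C(24) → 43
combine G(28), 31 → 59
combine 43, 59 → 102
Huffman total = 9 + 19 + 31 + 43 + 59 + 102 = 263 bits.
Saving = 306 − 263 = 43 bits.

43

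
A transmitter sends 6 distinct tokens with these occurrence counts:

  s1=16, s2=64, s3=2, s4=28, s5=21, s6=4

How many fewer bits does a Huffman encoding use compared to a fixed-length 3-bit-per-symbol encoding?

Fixed-length: 3 bits × 135 symbols = 405 bits.
Huffman merges:
combine s3(2), s6(4) → 6
combine 6, s1(16) → 22
combine s5(21), 22 → 43
combine s4(28), 43 → 71
combine s2(64), 71 → 135
Huffman total = 6 + 22 + 43 + 71 + 135 = 277 bits.
Saving = 405 − 277 = 128 bits.

128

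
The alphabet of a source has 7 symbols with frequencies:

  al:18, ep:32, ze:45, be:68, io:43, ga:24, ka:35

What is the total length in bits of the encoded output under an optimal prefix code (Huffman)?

Build the Huffman tree bottom-up:
combine al(18), ga(24) → 42
combine ep(32), ka(35) → 67
combine 42, io(43) → 85
combine ze(45), 67 → 112
combine be(68), 85 → 153
combine 112, 153 → 265
Each symbol's bit-cost is frequency × depth; summing gives 724 bits (equivalently 42 + 67 + 85 + 112 + 153 + 265).

724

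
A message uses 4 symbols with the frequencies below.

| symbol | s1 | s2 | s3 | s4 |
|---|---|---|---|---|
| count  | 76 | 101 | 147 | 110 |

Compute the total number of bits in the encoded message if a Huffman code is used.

868

Build the Huffman tree bottom-up:
s1(76) + s2(101) → 177
s4(110) + s3(147) → 257
177 + 257 → 434
Total encoded bits = sum of merged weights = 177 + 257 + 434 = 868.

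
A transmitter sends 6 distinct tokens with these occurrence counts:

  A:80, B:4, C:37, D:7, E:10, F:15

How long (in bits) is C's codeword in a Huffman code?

Build the tree from the bottom:
B(4) + D(7) → 11
E(10) + 11 → 21
F(15) + 21 → 36
36 + C(37) → 73
73 + A(80) → 153
C's leaf is at depth 2, giving a 2-bit codeword.

2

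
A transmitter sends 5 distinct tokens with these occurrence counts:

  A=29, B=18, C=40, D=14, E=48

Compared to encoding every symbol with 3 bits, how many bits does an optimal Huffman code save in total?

117

Fixed-length: 3 bits × 149 symbols = 447 bits.
Huffman merges:
combine D(14), B(18) → 32
combine A(29), 32 → 61
combine C(40), E(48) → 88
combine 61, 88 → 149
Huffman total = 32 + 61 + 88 + 149 = 330 bits.
Saving = 447 − 330 = 117 bits.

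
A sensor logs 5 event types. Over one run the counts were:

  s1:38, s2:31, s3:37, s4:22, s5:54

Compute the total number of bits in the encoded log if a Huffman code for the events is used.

417

Build the Huffman tree bottom-up:
merge s4(22) and s2(31): 53
merge s3(37) and s1(38): 75
merge 53 and s5(54): 107
merge 75 and 107: 182
Each symbol's bit-cost is frequency × depth; summing gives 417 bits (equivalently 53 + 75 + 107 + 182).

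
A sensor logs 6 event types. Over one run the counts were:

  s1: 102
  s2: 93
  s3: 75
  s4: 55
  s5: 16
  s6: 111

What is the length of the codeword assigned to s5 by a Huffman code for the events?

Build the tree from the bottom:
merge s5(16) and s4(55): 71
merge 71 and s3(75): 146
merge s2(93) and s1(102): 195
merge s6(111) and 146: 257
merge 195 and 257: 452
s5's leaf is at depth 4, giving a 4-bit codeword.

4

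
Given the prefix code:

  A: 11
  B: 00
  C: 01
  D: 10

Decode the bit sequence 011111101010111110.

CAADDDAAD

Read left to right; each codeword is recognised as soon as it completes (prefix code):
  01→C | 11→A | 11→A | 10→D | 10→D | 10→D | 11→A | 11→A | 10→D
Decoded message: CAADDDAAD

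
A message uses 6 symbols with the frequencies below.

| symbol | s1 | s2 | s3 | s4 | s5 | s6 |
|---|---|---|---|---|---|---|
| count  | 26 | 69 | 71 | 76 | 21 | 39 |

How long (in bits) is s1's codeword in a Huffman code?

Huffman merges, smallest pair first:
combine s5(21), s1(26) → 47
combine s6(39), 47 → 86
combine s2(69), s3(71) → 140
combine s4(76), 86 → 162
combine 140, 162 → 302
s1's leaf is at depth 4, giving a 4-bit codeword.

4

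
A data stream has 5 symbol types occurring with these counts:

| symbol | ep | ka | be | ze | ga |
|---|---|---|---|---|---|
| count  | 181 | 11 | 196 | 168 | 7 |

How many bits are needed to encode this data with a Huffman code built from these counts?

1134

Merge the two smallest weights repeatedly:
merge ga(7) and ka(11): 18
merge 18 and ze(168): 186
merge ep(181) and 186: 367
merge be(196) and 367: 563
The encoded length is the sum of every internal node's weight: 18 + 186 + 367 + 563 = 1134 bits.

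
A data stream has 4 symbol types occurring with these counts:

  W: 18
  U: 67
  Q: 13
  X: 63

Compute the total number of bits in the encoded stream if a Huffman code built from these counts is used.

286

Greedily combine the two least-frequent nodes:
Q(13) + W(18) → 31
31 + X(63) → 94
U(67) + 94 → 161
Total encoded bits = sum of merged weights = 31 + 94 + 161 = 286.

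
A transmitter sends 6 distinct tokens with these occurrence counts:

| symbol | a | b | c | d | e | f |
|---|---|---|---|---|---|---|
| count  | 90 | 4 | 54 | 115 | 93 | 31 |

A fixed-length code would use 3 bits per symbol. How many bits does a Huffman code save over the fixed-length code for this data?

263

Fixed-length: 3 bits × 387 symbols = 1161 bits.
Huffman merges:
merge b(4) and f(31): 35
merge 35 and c(54): 89
merge 89 and a(90): 179
merge e(93) and d(115): 208
merge 179 and 208: 387
Huffman total = 35 + 89 + 179 + 208 + 387 = 898 bits.
Saving = 1161 − 898 = 263 bits.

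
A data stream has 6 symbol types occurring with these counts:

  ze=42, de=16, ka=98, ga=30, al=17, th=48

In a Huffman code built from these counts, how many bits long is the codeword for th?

3

Repeatedly merge the two smallest:
combine de(16), al(17) → 33
combine ga(30), 33 → 63
combine ze(42), th(48) → 90
combine 63, 90 → 153
combine ka(98), 153 → 251
th's leaf is at depth 3, giving a 3-bit codeword.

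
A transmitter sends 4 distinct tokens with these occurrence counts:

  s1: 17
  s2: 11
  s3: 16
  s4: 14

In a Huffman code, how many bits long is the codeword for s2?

Repeatedly merge the two smallest:
merge s2(11) and s4(14): 25
merge s3(16) and s1(17): 33
merge 25 and 33: 58
s2's leaf is at depth 2, giving a 2-bit codeword.

2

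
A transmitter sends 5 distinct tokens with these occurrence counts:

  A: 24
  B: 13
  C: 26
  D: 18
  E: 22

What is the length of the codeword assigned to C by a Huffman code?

Huffman merges, smallest pair first:
combine B(13), D(18) → 31
combine E(22), A(24) → 46
combine C(26), 31 → 57
combine 46, 57 → 103
C sits 2 levels below the root, so its codeword is 2 bits.

2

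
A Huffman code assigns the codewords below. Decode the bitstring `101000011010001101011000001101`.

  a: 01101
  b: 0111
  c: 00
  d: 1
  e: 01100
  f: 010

dfcacaeca

Read left to right; each codeword is recognised as soon as it completes (prefix code):
  1→d | 010→f | 00→c | 01101→a | 00→c | 01101→a | 01100→e | 00→c | 01101→a
Decoded message: dfcacaeca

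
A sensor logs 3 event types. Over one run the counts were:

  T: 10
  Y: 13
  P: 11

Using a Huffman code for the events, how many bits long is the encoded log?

Build the Huffman tree bottom-up:
T(10) + P(11) → 21
Y(13) + 21 → 34
Each symbol's bit-cost is frequency × depth; summing gives 55 bits (equivalently 21 + 34).

55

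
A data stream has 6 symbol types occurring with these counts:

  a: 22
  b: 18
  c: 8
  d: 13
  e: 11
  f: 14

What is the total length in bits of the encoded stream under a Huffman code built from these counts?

Build the Huffman tree bottom-up:
c(8) + e(11) → 19
d(13) + f(14) → 27
b(18) + 19 → 37
a(22) + 27 → 49
37 + 49 → 86
Each symbol's bit-cost is frequency × depth; summing gives 218 bits (equivalently 19 + 27 + 37 + 49 + 86).

218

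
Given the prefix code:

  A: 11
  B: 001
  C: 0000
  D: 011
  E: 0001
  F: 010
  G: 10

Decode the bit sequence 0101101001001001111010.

Read left to right; each codeword is recognised as soon as it completes (prefix code):
  010→F | 11→A | 010→F | 010→F | 010→F | 011→D | 11→A | 010→F
Decoded message: FAFFFDAF

FAFFFDAF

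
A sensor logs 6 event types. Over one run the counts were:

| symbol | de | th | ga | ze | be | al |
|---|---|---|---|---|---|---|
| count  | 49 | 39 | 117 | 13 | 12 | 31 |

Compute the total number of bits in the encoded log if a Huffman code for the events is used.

574

Greedily combine the two least-frequent nodes:
be(12) + ze(13) → 25
25 + al(31) → 56
th(39) + de(49) → 88
56 + 88 → 144
ga(117) + 144 → 261
The encoded length is the sum of every internal node's weight: 25 + 56 + 88 + 144 + 261 = 574 bits.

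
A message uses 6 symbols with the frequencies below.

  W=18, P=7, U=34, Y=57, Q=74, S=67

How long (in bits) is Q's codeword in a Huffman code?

Build the tree from the bottom:
combine P(7), W(18) → 25
combine 25, U(34) → 59
combine Y(57), 59 → 116
combine S(67), Q(74) → 141
combine 116, 141 → 257
Q's leaf is at depth 2, giving a 2-bit codeword.

2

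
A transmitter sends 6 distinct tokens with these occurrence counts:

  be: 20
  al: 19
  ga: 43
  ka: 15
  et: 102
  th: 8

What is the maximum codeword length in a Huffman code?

Merge the two lowest-weight nodes at each step:
merge th(8) and ka(15): 23
merge al(19) and be(20): 39
merge 23 and 39: 62
merge ga(43) and 62: 105
merge et(102) and 105: 207
The rarest symbols sit at the bottom; the longest codeword is 4 bits.

4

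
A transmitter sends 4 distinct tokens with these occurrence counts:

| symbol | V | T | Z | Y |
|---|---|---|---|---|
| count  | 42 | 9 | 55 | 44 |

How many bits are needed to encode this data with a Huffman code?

Greedily combine the two least-frequent nodes:
merge T(9) and V(42): 51
merge Y(44) and 51: 95
merge Z(55) and 95: 150
Each symbol's bit-cost is frequency × depth; summing gives 296 bits (equivalently 51 + 95 + 150).

296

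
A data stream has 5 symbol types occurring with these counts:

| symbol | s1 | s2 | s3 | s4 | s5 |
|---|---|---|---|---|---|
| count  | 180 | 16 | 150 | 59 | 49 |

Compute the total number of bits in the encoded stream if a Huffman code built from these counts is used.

Greedily combine the two least-frequent nodes:
combine s2(16), s5(49) → 65
combine s4(59), 65 → 124
combine 124, s3(150) → 274
combine s1(180), 274 → 454
The encoded length is the sum of every internal node's weight: 65 + 124 + 274 + 454 = 917 bits.

917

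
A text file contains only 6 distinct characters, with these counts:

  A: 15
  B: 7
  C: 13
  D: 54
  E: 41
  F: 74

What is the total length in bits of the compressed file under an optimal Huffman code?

Build the Huffman tree bottom-up:
merge B(7) and C(13): 20
merge A(15) and 20: 35
merge 35 and E(41): 76
merge D(54) and F(74): 128
merge 76 and 128: 204
The encoded length is the sum of every internal node's weight: 20 + 35 + 76 + 128 + 204 = 463 bits.

463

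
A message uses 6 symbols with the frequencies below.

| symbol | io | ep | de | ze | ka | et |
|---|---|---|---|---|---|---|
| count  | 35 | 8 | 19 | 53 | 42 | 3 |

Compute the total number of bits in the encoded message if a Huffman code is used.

361

Merge the two smallest weights repeatedly:
et(3) + ep(8) → 11
11 + de(19) → 30
30 + io(35) → 65
ka(42) + ze(53) → 95
65 + 95 → 160
Total encoded bits = sum of merged weights = 11 + 30 + 65 + 95 + 160 = 361.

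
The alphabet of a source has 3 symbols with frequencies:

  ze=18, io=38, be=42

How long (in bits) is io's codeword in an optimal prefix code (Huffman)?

Huffman merges, smallest pair first:
merge ze(18) and io(38): 56
merge be(42) and 56: 98
io's leaf is at depth 2, giving a 2-bit codeword.

2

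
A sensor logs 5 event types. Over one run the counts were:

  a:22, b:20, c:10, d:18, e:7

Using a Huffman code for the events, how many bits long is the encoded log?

171

Build the Huffman tree bottom-up:
merge e(7) and c(10): 17
merge 17 and d(18): 35
merge b(20) and a(22): 42
merge 35 and 42: 77
Total encoded bits = sum of merged weights = 17 + 35 + 42 + 77 = 171.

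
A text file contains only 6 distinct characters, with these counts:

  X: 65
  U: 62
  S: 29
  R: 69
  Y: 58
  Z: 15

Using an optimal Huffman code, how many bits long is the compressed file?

Merge the two smallest weights repeatedly:
combine Z(15), S(29) → 44
combine 44, Y(58) → 102
combine U(62), X(65) → 127
combine R(69), 102 → 171
combine 127, 171 → 298
Total encoded bits = sum of merged weights = 44 + 102 + 127 + 171 + 298 = 742.

742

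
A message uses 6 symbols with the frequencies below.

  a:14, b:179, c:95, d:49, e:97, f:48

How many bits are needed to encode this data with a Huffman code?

Build the Huffman tree bottom-up:
a(14) + f(48) → 62
d(49) + 62 → 111
c(95) + e(97) → 192
111 + b(179) → 290
192 + 290 → 482
The encoded length is the sum of every internal node's weight: 62 + 111 + 192 + 290 + 482 = 1137 bits.

1137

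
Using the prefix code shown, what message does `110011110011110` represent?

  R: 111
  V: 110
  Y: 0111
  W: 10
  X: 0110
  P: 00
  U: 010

VYWYW

Read left to right; each codeword is recognised as soon as it completes (prefix code):
  110→V | 0111→Y | 10→W | 0111→Y | 10→W
Decoded message: VYWYW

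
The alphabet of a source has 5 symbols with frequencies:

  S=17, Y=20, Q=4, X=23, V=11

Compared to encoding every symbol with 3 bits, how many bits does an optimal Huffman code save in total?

Fixed-length: 3 bits × 75 symbols = 225 bits.
Huffman merges:
Q(4) + V(11) → 15
15 + S(17) → 32
Y(20) + X(23) → 43
32 + 43 → 75
Huffman total = 15 + 32 + 43 + 75 = 165 bits.
Saving = 225 − 165 = 60 bits.

60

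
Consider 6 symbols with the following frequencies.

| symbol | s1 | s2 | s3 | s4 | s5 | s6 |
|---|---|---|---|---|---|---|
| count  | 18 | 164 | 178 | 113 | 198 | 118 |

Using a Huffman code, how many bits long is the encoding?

Build the Huffman tree bottom-up:
merge s1(18) and s4(113): 131
merge s6(118) and 131: 249
merge s2(164) and s3(178): 342
merge s5(198) and 249: 447
merge 342 and 447: 789
The encoded length is the sum of every internal node's weight: 131 + 249 + 342 + 447 + 789 = 1958 bits.

1958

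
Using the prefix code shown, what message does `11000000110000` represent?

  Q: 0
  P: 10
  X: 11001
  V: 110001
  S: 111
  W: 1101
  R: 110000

Read left to right; each codeword is recognised as soon as it completes (prefix code):
  110000→R | 0→Q | 0→Q | 110000→R
Decoded message: RQQR

RQQR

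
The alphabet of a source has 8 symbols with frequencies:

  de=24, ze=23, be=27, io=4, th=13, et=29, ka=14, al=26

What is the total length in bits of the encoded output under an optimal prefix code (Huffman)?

Build the Huffman tree bottom-up:
combine io(4), th(13) → 17
combine ka(14), 17 → 31
combine ze(23), de(24) → 47
combine al(26), be(27) → 53
combine et(29), 31 → 60
combine 47, 53 → 100
combine 60, 100 → 160
Each symbol's bit-cost is frequency × depth; summing gives 468 bits (equivalently 17 + 31 + 47 + 53 + 60 + 100 + 160).

468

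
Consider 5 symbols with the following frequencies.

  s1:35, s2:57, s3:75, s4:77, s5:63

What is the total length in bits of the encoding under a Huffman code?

Build the Huffman tree bottom-up:
merge s1(35) and s2(57): 92
merge s5(63) and s3(75): 138
merge s4(77) and 92: 169
merge 138 and 169: 307
Total encoded bits = sum of merged weights = 92 + 138 + 169 + 307 = 706.

706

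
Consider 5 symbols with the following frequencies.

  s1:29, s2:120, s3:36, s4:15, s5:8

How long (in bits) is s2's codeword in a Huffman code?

Huffman merges, smallest pair first:
s5(8) + s4(15) → 23
23 + s1(29) → 52
s3(36) + 52 → 88
88 + s2(120) → 208
s2 is merged only at the final step, so code length = 1.

1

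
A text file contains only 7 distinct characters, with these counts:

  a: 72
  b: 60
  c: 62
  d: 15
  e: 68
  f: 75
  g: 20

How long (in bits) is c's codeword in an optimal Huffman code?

Repeatedly merge the two smallest:
d(15) + g(20) → 35
35 + b(60) → 95
c(62) + e(68) → 130
a(72) + f(75) → 147
95 + 130 → 225
147 + 225 → 372
The subtree containing c is merged 3 times, so code length = 3.

3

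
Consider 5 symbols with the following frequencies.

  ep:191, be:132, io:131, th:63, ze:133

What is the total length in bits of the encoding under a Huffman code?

Merge the two smallest weights repeatedly:
th(63) + io(131) → 194
be(132) + ze(133) → 265
ep(191) + 194 → 385
265 + 385 → 650
Total encoded bits = sum of merged weights = 194 + 265 + 385 + 650 = 1494.

1494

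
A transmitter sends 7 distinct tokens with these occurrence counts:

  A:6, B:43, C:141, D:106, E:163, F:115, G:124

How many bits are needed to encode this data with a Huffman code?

Build the Huffman tree bottom-up:
merge A(6) and B(43): 49
merge 49 and D(106): 155
merge F(115) and G(124): 239
merge C(141) and 155: 296
merge E(163) and 239: 402
merge 296 and 402: 698
Each symbol's bit-cost is frequency × depth; summing gives 1839 bits (equivalently 49 + 155 + 239 + 296 + 402 + 698).

1839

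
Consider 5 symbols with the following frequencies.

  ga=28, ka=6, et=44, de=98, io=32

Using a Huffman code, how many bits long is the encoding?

Merge the two smallest weights repeatedly:
combine ka(6), ga(28) → 34
combine io(32), 34 → 66
combine et(44), 66 → 110
combine de(98), 110 → 208
Each symbol's bit-cost is frequency × depth; summing gives 418 bits (equivalently 34 + 66 + 110 + 208).

418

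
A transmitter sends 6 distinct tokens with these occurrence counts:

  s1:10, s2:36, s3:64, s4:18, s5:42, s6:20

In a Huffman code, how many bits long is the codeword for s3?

Build the tree from the bottom:
merge s1(10) and s4(18): 28
merge s6(20) and 28: 48
merge s2(36) and s5(42): 78
merge 48 and s3(64): 112
merge 78 and 112: 190
s3's leaf is at depth 2, giving a 2-bit codeword.

2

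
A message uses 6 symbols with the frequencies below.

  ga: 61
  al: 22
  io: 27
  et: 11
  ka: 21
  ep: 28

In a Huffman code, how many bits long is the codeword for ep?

3

Build the tree from the bottom:
merge et(11) and ka(21): 32
merge al(22) and io(27): 49
merge ep(28) and 32: 60
merge 49 and 60: 109
merge ga(61) and 109: 170
ep sits 3 levels below the root, so its codeword is 3 bits.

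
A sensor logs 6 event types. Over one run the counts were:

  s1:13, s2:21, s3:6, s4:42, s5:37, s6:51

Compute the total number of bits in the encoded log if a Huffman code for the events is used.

Greedily combine the two least-frequent nodes:
merge s3(6) and s1(13): 19
merge 19 and s2(21): 40
merge s5(37) and 40: 77
merge s4(42) and s6(51): 93
merge 77 and 93: 170
Total encoded bits = sum of merged weights = 19 + 40 + 77 + 93 + 170 = 399.

399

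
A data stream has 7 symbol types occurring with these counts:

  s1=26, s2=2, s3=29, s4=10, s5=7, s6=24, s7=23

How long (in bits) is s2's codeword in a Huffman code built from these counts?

Build the tree from the bottom:
merge s2(2) and s5(7): 9
merge 9 and s4(10): 19
merge 19 and s7(23): 42
merge s6(24) and s1(26): 50
merge s3(29) and 42: 71
merge 50 and 71: 121
The subtree containing s2 is merged 5 times, so code length = 5.

5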